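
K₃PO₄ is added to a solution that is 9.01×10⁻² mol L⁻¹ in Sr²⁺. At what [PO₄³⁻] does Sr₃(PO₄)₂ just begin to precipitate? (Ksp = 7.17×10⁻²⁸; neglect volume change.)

9.90×10⁻¹³ M

A salt starts to precipitate once the ion product Q reaches its Ksp.
Sr₃(PO₄)₂(s) ⇌ 3 Sr²⁺(aq) + 2 PO₄³⁻(aq)
Ksp = [Sr²⁺]^3[PO₄³⁻]^2 = [PO₄³⁻]^2(9.01×10⁻²)^3
[PO₄³⁻]^2 = 7.17×10⁻²⁸ / (9.01×10⁻²)^3 = 9.80×10⁻²⁵
[PO₄³⁻] = 9.90×10⁻¹³ mol L⁻¹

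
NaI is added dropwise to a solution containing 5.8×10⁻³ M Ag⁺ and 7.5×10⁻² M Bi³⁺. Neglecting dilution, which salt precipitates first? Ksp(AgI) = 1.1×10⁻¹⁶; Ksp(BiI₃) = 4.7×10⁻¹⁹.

AgI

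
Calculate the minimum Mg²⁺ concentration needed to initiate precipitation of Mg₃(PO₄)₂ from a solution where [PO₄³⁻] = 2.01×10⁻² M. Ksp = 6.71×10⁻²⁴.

2.55×10⁻⁷ M

Precipitation of each salt begins when its ion product equals Ksp.
Mg₃(PO₄)₂(s) ⇌ 3 Mg²⁺(aq) + 2 PO₄³⁻(aq)
Ksp = [Mg²⁺]^3[PO₄³⁻]^2 = [Mg²⁺]^3(2.01×10⁻²)^2
[Mg²⁺]^3 = 6.71×10⁻²⁴ / (2.01×10⁻²)^2 = 1.66×10⁻²⁰
[Mg²⁺] = 2.55×10⁻⁷ M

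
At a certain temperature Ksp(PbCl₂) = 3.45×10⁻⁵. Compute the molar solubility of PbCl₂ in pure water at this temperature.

2.05×10⁻² M

PbCl₂(s) ⇌ Pb²⁺(aq) + 2 Cl⁻(aq)
Let s be the molar solubility. Then [Pb²⁺] = s and [Cl⁻] = 2s.
Ksp = [Pb²⁺][Cl⁻]^2 = s · (2s)^2 = 4s^3
4s^3 = 3.45×10⁻⁵  ⇒  s^3 = 8.63×10⁻⁶
s = (8.63×10⁻⁶)^(1/3) = 2.05×10⁻² M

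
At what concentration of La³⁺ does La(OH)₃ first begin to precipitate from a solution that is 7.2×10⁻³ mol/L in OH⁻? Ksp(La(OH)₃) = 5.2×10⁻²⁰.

1.4×10⁻¹³ M

A salt starts to precipitate once the ion product Q reaches its Ksp.
La(OH)₃(s) ⇌ La³⁺(aq) + 3 OH⁻(aq)
Ksp = [La³⁺][OH⁻]^3 = [La³⁺](7.2×10⁻³)^3
[La³⁺] = 5.2×10⁻²⁰ / (7.2×10⁻³)^3 = 1.4×10⁻¹³
[La³⁺] = 1.4×10⁻¹³ mol/L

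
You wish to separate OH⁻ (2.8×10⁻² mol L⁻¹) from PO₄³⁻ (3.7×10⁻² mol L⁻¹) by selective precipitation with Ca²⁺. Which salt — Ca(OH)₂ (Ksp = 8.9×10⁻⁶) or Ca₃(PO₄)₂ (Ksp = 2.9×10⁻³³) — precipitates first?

Ca₃(PO₄)₂

Precipitation of each salt begins when its ion product equals Ksp.
For Ca(OH)₂: [Ca²⁺] = (Ksp/[OH⁻]^2) = 1.1×10⁻² mol L⁻¹
For Ca₃(PO₄)₂: [Ca²⁺] = (Ksp/[PO₄³⁻]^2)^(1/3) = 1.3×10⁻¹⁰ mol L⁻¹
Since Ca₃(PO₄)₂ needs less Ca²⁺ to reach saturation, it precipitates first.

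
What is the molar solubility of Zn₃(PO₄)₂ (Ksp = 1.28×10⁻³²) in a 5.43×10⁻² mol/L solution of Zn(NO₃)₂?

4.47×10⁻¹⁵ M

Zn₃(PO₄)₂(s) ⇌ 3 Zn²⁺(aq) + 2 PO₄³⁻(aq)
Zn²⁺ is already present at 5.43×10⁻² mol/L. If s mol/L of Zn₃(PO₄)₂ dissolves, [PO₄³⁻] = 2s while [Zn²⁺] ≈ 5.43×10⁻² mol/L.
Ksp = [Zn²⁺]^3[PO₄³⁻]^2 = (5.43×10⁻²)^3(2s)^2
(2s)^2 = 1.28×10⁻³² / (5.43×10⁻²)^3 = 7.99×10⁻²⁹
s = 4.47×10⁻¹⁵ mol/L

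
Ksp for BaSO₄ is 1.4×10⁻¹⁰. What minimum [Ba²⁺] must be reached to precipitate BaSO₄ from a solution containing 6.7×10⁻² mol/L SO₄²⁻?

2.1×10⁻⁹ M

Each salt precipitates once Q = Ksp for that salt.
BaSO₄(s) ⇌ Ba²⁺(aq) + SO₄²⁻(aq)
Ksp = [Ba²⁺][SO₄²⁻] = [Ba²⁺](6.7×10⁻²)
[Ba²⁺] = 1.4×10⁻¹⁰ / (6.7×10⁻²) = 2.1×10⁻⁹
[Ba²⁺] = 2.1×10⁻⁹ mol/L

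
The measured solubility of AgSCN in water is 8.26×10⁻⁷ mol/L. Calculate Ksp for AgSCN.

Ksp = 6.82×10⁻¹³

AgSCN(s) ⇌ Ag⁺(aq) + SCN⁻(aq)
If s mol/L of AgSCN dissolves, [Ag⁺] = s and [SCN⁻] = s.
Ksp = [Ag⁺][SCN⁻] = s · s = s^2
Ksp = (8.26×10⁻⁷)^2 = 6.82×10⁻¹³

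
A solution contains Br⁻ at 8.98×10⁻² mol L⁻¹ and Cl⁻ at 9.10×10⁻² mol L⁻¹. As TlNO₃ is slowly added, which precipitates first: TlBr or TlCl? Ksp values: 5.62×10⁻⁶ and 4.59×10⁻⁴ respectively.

TlBr

Precipitation of each salt begins when its ion product equals Ksp.
For TlBr: [Tl⁺] = (Ksp/[Br⁻]) = 6.26×10⁻⁵ mol L⁻¹
For TlCl: [Tl⁺] = (Ksp/[Cl⁻]) = 5.04×10⁻³ mol L⁻¹
TlBr requires the lower [Tl⁺], so it precipitates first.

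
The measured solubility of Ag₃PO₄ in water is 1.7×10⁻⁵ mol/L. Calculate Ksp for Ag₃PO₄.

Ksp = 2.3×10⁻¹⁸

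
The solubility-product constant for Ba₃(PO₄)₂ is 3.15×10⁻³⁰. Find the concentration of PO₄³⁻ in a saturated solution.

9.86×10⁻⁷ M

Ba₃(PO₄)₂(s) ⇌ 3 Ba²⁺(aq) + 2 PO₄³⁻(aq)
With molar solubility s: [Ba²⁺] = 3s, [PO₄³⁻] = 2s.
Ksp = [Ba²⁺]^3[PO₄³⁻]^2 = (3s)^3 · (2s)^2 = 108s^5 = 3.15×10⁻³⁰
s = 4.93×10⁻⁷ M
[PO₄³⁻] = 2s = 9.86×10⁻⁷ M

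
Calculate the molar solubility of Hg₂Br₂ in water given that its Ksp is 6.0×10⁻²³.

Hg₂Br₂(s) ⇌ Hg₂²⁺(aq) + 2 Br⁻(aq)
For each mole of Hg₂Br₂ that dissolves per liter, [Hg₂²⁺] = s and [Br⁻] = 2s; let s denote this solubility.
Ksp = [Hg₂²⁺][Br⁻]^2 = s · (2s)^2 = 4s^3
4s^3 = 6.0×10⁻²³  ⇒  s^3 = 1.5×10⁻²³
s = 2.5×10⁻⁸ mol L⁻¹

2.5×10⁻⁸ M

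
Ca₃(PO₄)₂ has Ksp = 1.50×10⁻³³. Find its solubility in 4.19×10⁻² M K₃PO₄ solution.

Ca₃(PO₄)₂(s) ⇌ 3 Ca²⁺(aq) + 2 PO₄³⁻(aq)
Let s be the solubility of Ca₃(PO₄)₂ here. The common ion gives [PO₄³⁻] ≈ 4.19×10⁻² M, and [Ca²⁺] = 3s.
Ksp = [Ca²⁺]^3[PO₄³⁻]^2 = (3s)^3(4.19×10⁻²)^2
(3s)^3 = 1.50×10⁻³³ / (4.19×10⁻²)^2 = 8.54×10⁻³¹
s = 3.16×10⁻¹¹ M

3.16×10⁻¹¹ M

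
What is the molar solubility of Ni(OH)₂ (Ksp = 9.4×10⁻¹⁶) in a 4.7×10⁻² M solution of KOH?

4.3×10⁻¹³ M

Ni(OH)₂(s) ⇌ Ni²⁺(aq) + 2 OH⁻(aq)
The solution already contains OH⁻ at 4.7×10⁻² M. Let s be the molar solubility of Ni(OH)₂.
[OH⁻] ≈ 4.7×10⁻² M (common ion dominates); [Ni²⁺] = s.
Ksp = [Ni²⁺][OH⁻]^2 = s(4.7×10⁻²)^2
s = 9.4×10⁻¹⁶ / (4.7×10⁻²)^2 = 4.3×10⁻¹³
s = 4.3×10⁻¹³ M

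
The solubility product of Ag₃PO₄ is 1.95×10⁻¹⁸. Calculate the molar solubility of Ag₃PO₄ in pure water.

Ag₃PO₄(s) ⇌ 3 Ag⁺(aq) + PO₄³⁻(aq)
Call the molar solubility s, so that [Ag⁺] = 3s and [PO₄³⁻] = s.
Ksp = [Ag⁺]^3[PO₄³⁻] = (3s)^3 · s = 27s^4
27s^4 = 1.95×10⁻¹⁸  ⇒  s^4 = 7.22×10⁻²⁰
s = (7.22×10⁻²⁰)^(1/4) = 1.64×10⁻⁵ mol/L

1.64×10⁻⁵ M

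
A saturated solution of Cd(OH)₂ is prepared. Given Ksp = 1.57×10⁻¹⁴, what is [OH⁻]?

3.15×10⁻⁵ M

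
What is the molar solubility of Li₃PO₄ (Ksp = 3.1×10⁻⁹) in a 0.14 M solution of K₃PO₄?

9.4×10⁻⁴ M

Li₃PO₄(s) ⇌ 3 Li⁺(aq) + PO₄³⁻(aq)
PO₄³⁻ is already present at 0.14 M. If s mol/L of Li₃PO₄ dissolves, [Li⁺] = 3s while [PO₄³⁻] ≈ 0.14 M.
Ksp = [Li⁺]^3[PO₄³⁻] = (3s)^3(0.14)
(3s)^3 = 3.1×10⁻⁹ / (0.14) = 2.2×10⁻⁸
s = 9.4×10⁻⁴ M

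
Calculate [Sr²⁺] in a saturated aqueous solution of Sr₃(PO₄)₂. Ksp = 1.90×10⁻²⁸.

3.36×10⁻⁶ M

Sr₃(PO₄)₂(s) ⇌ 3 Sr²⁺(aq) + 2 PO₄³⁻(aq)
With molar solubility s: [Sr²⁺] = 3s, [PO₄³⁻] = 2s.
Ksp = [Sr²⁺]^3[PO₄³⁻]^2 = (3s)^3 · (2s)^2 = 108s^5 = 1.90×10⁻²⁸
s = 1.12×10⁻⁶ mol/L
[Sr²⁺] = 3s = 3.36×10⁻⁶ mol/L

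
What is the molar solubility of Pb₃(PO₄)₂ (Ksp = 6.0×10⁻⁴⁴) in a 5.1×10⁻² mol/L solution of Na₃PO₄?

9.5×10⁻¹⁵ M

Pb₃(PO₄)₂(s) ⇌ 3 Pb²⁺(aq) + 2 PO₄³⁻(aq)
Let s be the solubility of Pb₃(PO₄)₂ here. The common ion gives [PO₄³⁻] ≈ 5.1×10⁻² mol/L, and [Pb²⁺] = 3s.
Ksp = [Pb²⁺]^3[PO₄³⁻]^2 = (3s)^3(5.1×10⁻²)^2
(3s)^3 = 6.0×10⁻⁴⁴ / (5.1×10⁻²)^2 = 2.3×10⁻⁴¹
s = 9.5×10⁻¹⁵ mol/L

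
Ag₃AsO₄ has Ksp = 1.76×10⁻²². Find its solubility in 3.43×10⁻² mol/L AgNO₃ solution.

Ag₃AsO₄(s) ⇌ 3 Ag⁺(aq) + AsO₄³⁻(aq)
Let s be the solubility of Ag₃AsO₄ here. The common ion gives [Ag⁺] ≈ 3.43×10⁻² mol/L, and [AsO₄³⁻] = s.
Ksp = [Ag⁺]^3[AsO₄³⁻] = (3.43×10⁻²)^3s
s = 1.76×10⁻²² / (3.43×10⁻²)^3 = 4.36×10⁻¹⁸
s = 4.36×10⁻¹⁸ mol/L

4.36×10⁻¹⁸ M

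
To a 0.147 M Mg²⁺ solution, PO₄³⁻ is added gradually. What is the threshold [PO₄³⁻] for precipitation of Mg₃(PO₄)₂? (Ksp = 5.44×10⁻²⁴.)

4.14×10⁻¹¹ M

A salt starts to precipitate once the ion product Q reaches its Ksp.
Mg₃(PO₄)₂(s) ⇌ 3 Mg²⁺(aq) + 2 PO₄³⁻(aq)
Ksp = [Mg²⁺]^3[PO₄³⁻]^2 = [PO₄³⁻]^2(0.147)^3
[PO₄³⁻]^2 = 5.44×10⁻²⁴ / (0.147)^3 = 1.71×10⁻²¹
[PO₄³⁻] = 4.14×10⁻¹¹ M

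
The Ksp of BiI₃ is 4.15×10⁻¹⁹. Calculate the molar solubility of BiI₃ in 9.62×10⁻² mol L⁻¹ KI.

4.66×10⁻¹⁶ M

BiI₃(s) ⇌ Bi³⁺(aq) + 3 I⁻(aq)
Let s be the solubility of BiI₃ here. The common ion gives [I⁻] ≈ 9.62×10⁻² mol L⁻¹, and [Bi³⁺] = s.
Ksp = [Bi³⁺][I⁻]^3 = s(9.62×10⁻²)^3
s = 4.15×10⁻¹⁹ / (9.62×10⁻²)^3 = 4.66×10⁻¹⁶
s = 4.66×10⁻¹⁶ mol L⁻¹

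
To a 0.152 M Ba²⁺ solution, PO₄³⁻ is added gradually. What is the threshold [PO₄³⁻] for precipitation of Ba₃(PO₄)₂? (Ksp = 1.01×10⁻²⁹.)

5.36×10⁻¹⁴ M

Each salt precipitates once Q = Ksp for that salt.
Ba₃(PO₄)₂(s) ⇌ 3 Ba²⁺(aq) + 2 PO₄³⁻(aq)
Ksp = [Ba²⁺]^3[PO₄³⁻]^2 = [PO₄³⁻]^2(0.152)^3
[PO₄³⁻]^2 = 1.01×10⁻²⁹ / (0.152)^3 = 2.88×10⁻²⁷
[PO₄³⁻] = 5.36×10⁻¹⁴ M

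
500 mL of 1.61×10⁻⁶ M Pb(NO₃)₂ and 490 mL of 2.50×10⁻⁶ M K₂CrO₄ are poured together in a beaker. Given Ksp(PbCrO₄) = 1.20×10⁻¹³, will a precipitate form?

Yes

After mixing, V = 500 mL + 490 mL = 990 mL.
[Pb²⁺] = (1.61×10⁻⁶)(500)/990 = 8.13×10⁻⁷ M
[CrO₄²⁻] = (2.50×10⁻⁶)(490)/990 = 1.24×10⁻⁶ M
Q = [Pb²⁺][CrO₄²⁻] = 1.01×10⁻¹²
Because Q > Ksp (1.01×10⁻¹² vs 1.20×10⁻¹³), a precipitate of PbCrO₄ forms.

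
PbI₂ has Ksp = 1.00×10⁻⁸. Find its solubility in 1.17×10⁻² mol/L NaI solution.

PbI₂(s) ⇌ Pb²⁺(aq) + 2 I⁻(aq)
I⁻ is already present at 1.17×10⁻² mol/L. If s mol/L of PbI₂ dissolves, [Pb²⁺] = s while [I⁻] ≈ 1.17×10⁻² mol/L.
Ksp = [Pb²⁺][I⁻]^2 = s(1.17×10⁻²)^2
s = 1.00×10⁻⁸ / (1.17×10⁻²)^2 = 7.31×10⁻⁵
s = 7.31×10⁻⁵ mol/L

7.31×10⁻⁵ M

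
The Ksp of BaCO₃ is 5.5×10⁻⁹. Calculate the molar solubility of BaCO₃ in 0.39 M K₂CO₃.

1.4×10⁻⁸ M

BaCO₃(s) ⇌ Ba²⁺(aq) + CO₃²⁻(aq)
CO₃²⁻ is already present at 0.39 M. If s mol/L of BaCO₃ dissolves, [Ba²⁺] = s while [CO₃²⁻] ≈ 0.39 M.
Ksp = [Ba²⁺][CO₃²⁻] = s(0.39)
s = 5.5×10⁻⁹ / (0.39) = 1.4×10⁻⁸
s = 1.4×10⁻⁸ M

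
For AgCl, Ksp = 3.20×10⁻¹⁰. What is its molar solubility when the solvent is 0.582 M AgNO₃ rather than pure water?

AgCl(s) ⇌ Ag⁺(aq) + Cl⁻(aq)
With Ag⁺ already at 0.582 M and s small, take [Ag⁺] ≈ 0.582 M and [Cl⁻] = s.
Ksp = [Ag⁺][Cl⁻] = (0.582)s
s = 3.20×10⁻¹⁰ / (0.582) = 5.50×10⁻¹⁰
s = 5.50×10⁻¹⁰ M

5.50×10⁻¹⁰ M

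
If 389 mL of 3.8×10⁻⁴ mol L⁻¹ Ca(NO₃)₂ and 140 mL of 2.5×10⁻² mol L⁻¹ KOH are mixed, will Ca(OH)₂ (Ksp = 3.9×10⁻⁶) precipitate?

No

After mixing, V = 389 mL + 140 mL = 529 mL.
[Ca²⁺] = (3.8×10⁻⁴)(389)/529 = 2.8×10⁻⁴ mol L⁻¹
[OH⁻] = (2.5×10⁻²)(140)/529 = 6.6×10⁻³ mol L⁻¹
Q = [Ca²⁺][OH⁻]^2 = 1.2×10⁻⁸
Q = 1.2×10⁻⁸ < Ksp = 3.9×10⁻⁶, so the solution is unsaturated and no precipitate forms.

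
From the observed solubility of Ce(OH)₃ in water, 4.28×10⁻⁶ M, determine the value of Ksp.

Ksp = 9.06×10⁻²¹

Ce(OH)₃(s) ⇌ Ce³⁺(aq) + 3 OH⁻(aq)
With molar solubility s: [Ce³⁺] = s, [OH⁻] = 3s.
Ksp = [Ce³⁺][OH⁻]^3 = s · (3s)^3 = 27s^4
Ksp = 27 × (4.28×10⁻⁶)^4 = 9.06×10⁻²¹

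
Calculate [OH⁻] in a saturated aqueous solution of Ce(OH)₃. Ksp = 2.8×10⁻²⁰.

Ce(OH)₃(s) ⇌ Ce³⁺(aq) + 3 OH⁻(aq)
With molar solubility s: [Ce³⁺] = s, [OH⁻] = 3s.
Ksp = [Ce³⁺][OH⁻]^3 = s · (3s)^3 = 27s^4 = 2.8×10⁻²⁰
s = 5.7×10⁻⁶ mol/L
[OH⁻] = 3s = 1.7×10⁻⁵ mol/L

1.7×10⁻⁵ M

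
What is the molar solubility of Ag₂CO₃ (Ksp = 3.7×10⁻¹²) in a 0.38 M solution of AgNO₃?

2.6×10⁻¹¹ M

Ag₂CO₃(s) ⇌ 2 Ag⁺(aq) + CO₃²⁻(aq)
Ag⁺ is already present at 0.38 M. If s mol/L of Ag₂CO₃ dissolves, [CO₃²⁻] = s while [Ag⁺] ≈ 0.38 M.
Ksp = [Ag⁺]^2[CO₃²⁻] = (0.38)^2s
s = 3.7×10⁻¹² / (0.38)^2 = 2.6×10⁻¹¹
s = 2.6×10⁻¹¹ M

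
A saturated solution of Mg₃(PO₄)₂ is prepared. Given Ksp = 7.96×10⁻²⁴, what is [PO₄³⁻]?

Mg₃(PO₄)₂(s) ⇌ 3 Mg²⁺(aq) + 2 PO₄³⁻(aq)
If s mol/L of Mg₃(PO₄)₂ dissolves, [Mg²⁺] = 3s and [PO₄³⁻] = 2s.
Ksp = [Mg²⁺]^3[PO₄³⁻]^2 = (3s)^3 · (2s)^2 = 108s^5 = 7.96×10⁻²⁴
s = 9.41×10⁻⁶ M
[PO₄³⁻] = 2s = 1.88×10⁻⁵ M

1.88×10⁻⁵ M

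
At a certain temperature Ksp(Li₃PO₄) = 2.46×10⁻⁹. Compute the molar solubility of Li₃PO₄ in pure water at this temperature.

3.09×10⁻³ M

Li₃PO₄(s) ⇌ 3 Li⁺(aq) + PO₄³⁻(aq)
If s mol/L of Li₃PO₄ dissolves, [Li⁺] = 3s and [PO₄³⁻] = s.
Ksp = [Li⁺]^3[PO₄³⁻] = (3s)^3 · s = 27s^4
27s^4 = 2.46×10⁻⁹  ⇒  s^4 = 9.11×10⁻¹¹
Taking the 4th root, s = 3.09×10⁻³ mol L⁻¹.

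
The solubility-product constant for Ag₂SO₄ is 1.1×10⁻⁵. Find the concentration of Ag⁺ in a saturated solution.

Ag₂SO₄(s) ⇌ 2 Ag⁺(aq) + SO₄²⁻(aq)
Let s be the molar solubility. Then [Ag⁺] = 2s and [SO₄²⁻] = s.
Ksp = [Ag⁺]^2[SO₄²⁻] = (2s)^2 · s = 4s^3 = 1.1×10⁻⁵
s = 1.4×10⁻² mol L⁻¹
[Ag⁺] = 2s = 2.8×10⁻² mol L⁻¹

2.8×10⁻² M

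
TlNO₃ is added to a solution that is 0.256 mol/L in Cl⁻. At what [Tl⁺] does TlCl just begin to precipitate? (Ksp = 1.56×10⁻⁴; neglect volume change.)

6.09×10⁻⁴ M

Precipitation begins when Q = Ksp.
TlCl(s) ⇌ Tl⁺(aq) + Cl⁻(aq)
Ksp = [Tl⁺][Cl⁻] = [Tl⁺](0.256)
[Tl⁺] = 1.56×10⁻⁴ / (0.256) = 6.09×10⁻⁴
[Tl⁺] = 6.09×10⁻⁴ mol/L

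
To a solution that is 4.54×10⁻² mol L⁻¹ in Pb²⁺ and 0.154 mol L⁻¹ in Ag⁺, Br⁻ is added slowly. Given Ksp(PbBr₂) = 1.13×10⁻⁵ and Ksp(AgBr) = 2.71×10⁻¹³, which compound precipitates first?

Each salt precipitates once Q = Ksp for that salt.
For PbBr₂: [Br⁻] = (Ksp/[Pb²⁺])^(1/2) = 1.58×10⁻² mol L⁻¹
For AgBr: [Br⁻] = (Ksp/[Ag⁺]) = 1.76×10⁻¹² mol L⁻¹
AgBr requires the lower [Br⁻], so it precipitates first.

AgBr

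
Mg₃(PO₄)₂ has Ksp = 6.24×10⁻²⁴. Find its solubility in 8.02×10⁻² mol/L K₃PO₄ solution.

3.30×10⁻⁸ M

Mg₃(PO₄)₂(s) ⇌ 3 Mg²⁺(aq) + 2 PO₄³⁻(aq)
With PO₄³⁻ already at 8.02×10⁻² mol/L and s small, take [PO₄³⁻] ≈ 8.02×10⁻² mol/L and [Mg²⁺] = 3s.
Ksp = [Mg²⁺]^3[PO₄³⁻]^2 = (3s)^3(8.02×10⁻²)^2
(3s)^3 = 6.24×10⁻²⁴ / (8.02×10⁻²)^2 = 9.70×10⁻²²
s = 3.30×10⁻⁸ mol/L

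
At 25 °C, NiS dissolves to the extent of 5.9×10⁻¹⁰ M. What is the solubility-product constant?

Ksp = 3.5×10⁻¹⁹

NiS(s) ⇌ Ni²⁺(aq) + S²⁻(aq)
Call the molar solubility s, so that [Ni²⁺] = s and [S²⁻] = s.
Ksp = [Ni²⁺][S²⁻] = s · s = s^2
Ksp = (5.9×10⁻¹⁰)^2 = 3.5×10⁻¹⁹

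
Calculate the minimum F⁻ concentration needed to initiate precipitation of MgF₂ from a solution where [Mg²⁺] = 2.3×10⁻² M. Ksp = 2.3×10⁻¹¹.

3.2×10⁻⁵ M

The threshold for precipitation is Q = Ksp.
MgF₂(s) ⇌ Mg²⁺(aq) + 2 F⁻(aq)
Ksp = [Mg²⁺][F⁻]^2 = [F⁻]^2(2.3×10⁻²)
[F⁻]^2 = 2.3×10⁻¹¹ / (2.3×10⁻²) = 1.0×10⁻⁹
[F⁻] = 3.2×10⁻⁵ M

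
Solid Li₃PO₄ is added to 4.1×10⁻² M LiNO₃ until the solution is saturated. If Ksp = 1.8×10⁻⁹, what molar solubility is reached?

Li₃PO₄(s) ⇌ 3 Li⁺(aq) + PO₄³⁻(aq)
Li⁺ is already present at 4.1×10⁻² M. If s mol/L of Li₃PO₄ dissolves, [PO₄³⁻] = s while [Li⁺] ≈ 4.1×10⁻² M.
Ksp = [Li⁺]^3[PO₄³⁻] = (4.1×10⁻²)^3s
s = 1.8×10⁻⁹ / (4.1×10⁻²)^3 = 2.6×10⁻⁵
s = 2.6×10⁻⁵ M

2.6×10⁻⁵ M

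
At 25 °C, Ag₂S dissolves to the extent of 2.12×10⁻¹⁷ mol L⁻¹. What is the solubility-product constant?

Ksp = 3.81×10⁻⁵⁰

Ag₂S(s) ⇌ 2 Ag⁺(aq) + S²⁻(aq)
For each mole of Ag₂S that dissolves per liter, [Ag⁺] = 2s and [S²⁻] = s; let s denote this solubility.
Ksp = [Ag⁺]^2[S²⁻] = (2s)^2 · s = 4s^3
Ksp = 4 × (2.12×10⁻¹⁷)^3 = 3.81×10⁻⁵⁰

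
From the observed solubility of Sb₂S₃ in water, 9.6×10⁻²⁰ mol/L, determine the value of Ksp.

Sb₂S₃(s) ⇌ 2 Sb³⁺(aq) + 3 S²⁻(aq)
Let s be the molar solubility. Then [Sb³⁺] = 2s and [S²⁻] = 3s.
Ksp = [Sb³⁺]^2[S²⁻]^3 = (2s)^2 · (3s)^3 = 108s^5
Ksp = 108 × (9.6×10⁻²⁰)^5 = 8.8×10⁻⁹⁴

Ksp = 8.8×10⁻⁹⁴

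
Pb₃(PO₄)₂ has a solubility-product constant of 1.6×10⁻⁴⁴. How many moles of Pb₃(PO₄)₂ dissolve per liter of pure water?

6.8×10⁻¹⁰ M

Pb₃(PO₄)₂(s) ⇌ 3 Pb²⁺(aq) + 2 PO₄³⁻(aq)
With molar solubility s: [Pb²⁺] = 3s, [PO₄³⁻] = 2s.
Ksp = [Pb²⁺]^3[PO₄³⁻]^2 = (3s)^3 · (2s)^2 = 108s^5
108s^5 = 1.6×10⁻⁴⁴  ⇒  s^5 = 1.5×10⁻⁴⁶
s = 6.8×10⁻¹⁰ M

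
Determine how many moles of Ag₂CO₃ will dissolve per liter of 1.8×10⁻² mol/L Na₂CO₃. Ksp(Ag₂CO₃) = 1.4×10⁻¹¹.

Ag₂CO₃(s) ⇌ 2 Ag⁺(aq) + CO₃²⁻(aq)
The solution already contains CO₃²⁻ at 1.8×10⁻² mol/L. Let s be the molar solubility of Ag₂CO₃.
[CO₃²⁻] ≈ 1.8×10⁻² mol/L (common ion dominates); [Ag⁺] = 2s.
Ksp = [Ag⁺]^2[CO₃²⁻] = (2s)^2(1.8×10⁻²)
(2s)^2 = 1.4×10⁻¹¹ / (1.8×10⁻²) = 7.8×10⁻¹⁰
s = 1.4×10⁻⁵ mol/L

1.4×10⁻⁵ M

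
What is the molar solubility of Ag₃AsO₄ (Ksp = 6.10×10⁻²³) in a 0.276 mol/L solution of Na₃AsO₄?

Ag₃AsO₄(s) ⇌ 3 Ag⁺(aq) + AsO₄³⁻(aq)
AsO₄³⁻ is already present at 0.276 mol/L. If s mol/L of Ag₃AsO₄ dissolves, [Ag⁺] = 3s while [AsO₄³⁻] ≈ 0.276 mol/L.
Ksp = [Ag⁺]^3[AsO₄³⁻] = (3s)^3(0.276)
(3s)^3 = 6.10×10⁻²³ / (0.276) = 2.21×10⁻²²
s = 2.02×10⁻⁸ mol/L

2.02×10⁻⁸ M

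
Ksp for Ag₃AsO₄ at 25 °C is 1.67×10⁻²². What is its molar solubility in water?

Ag₃AsO₄(s) ⇌ 3 Ag⁺(aq) + AsO₄³⁻(aq)
With molar solubility s: [Ag⁺] = 3s, [AsO₄³⁻] = s.
Ksp = [Ag⁺]^3[AsO₄³⁻] = (3s)^3 · s = 27s^4
27s^4 = 1.67×10⁻²²  ⇒  s^4 = 6.19×10⁻²⁴
s = 1.58×10⁻⁶ M

1.58×10⁻⁶ M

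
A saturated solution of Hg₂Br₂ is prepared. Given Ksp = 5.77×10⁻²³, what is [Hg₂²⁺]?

Hg₂Br₂(s) ⇌ Hg₂²⁺(aq) + 2 Br⁻(aq)
If s mol/L of Hg₂Br₂ dissolves, [Hg₂²⁺] = s and [Br⁻] = 2s.
Ksp = [Hg₂²⁺][Br⁻]^2 = s · (2s)^2 = 4s^3 = 5.77×10⁻²³
s = 2.43×10⁻⁸ mol L⁻¹
[Hg₂²⁺] = s = 2.43×10⁻⁸ mol L⁻¹

2.43×10⁻⁸ M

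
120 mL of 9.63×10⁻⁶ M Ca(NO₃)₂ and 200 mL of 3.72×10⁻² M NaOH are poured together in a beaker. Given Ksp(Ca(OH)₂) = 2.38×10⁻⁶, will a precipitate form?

No

Total volume after mixing = 120 + 200 = 320 mL.
[Ca²⁺] = (9.63×10⁻⁶)(120)/320 = 3.61×10⁻⁶ M
[OH⁻] = (3.72×10⁻²)(200)/320 = 2.33×10⁻² M
Q = [Ca²⁺][OH⁻]^2 = 1.95×10⁻⁹
Since Q (1.95×10⁻⁹) is less than Ksp (2.38×10⁻⁶), no Ca(OH)₂ precipitates.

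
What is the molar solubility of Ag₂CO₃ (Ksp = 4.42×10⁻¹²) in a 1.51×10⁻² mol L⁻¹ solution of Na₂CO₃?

Ag₂CO₃(s) ⇌ 2 Ag⁺(aq) + CO₃²⁻(aq)
CO₃²⁻ is already present at 1.51×10⁻² mol L⁻¹. If s mol/L of Ag₂CO₃ dissolves, [Ag⁺] = 2s while [CO₃²⁻] ≈ 1.51×10⁻² mol L⁻¹.
Ksp = [Ag⁺]^2[CO₃²⁻] = (2s)^2(1.51×10⁻²)
(2s)^2 = 4.42×10⁻¹² / (1.51×10⁻²) = 2.93×10⁻¹⁰
s = 8.55×10⁻⁶ mol L⁻¹

8.55×10⁻⁶ M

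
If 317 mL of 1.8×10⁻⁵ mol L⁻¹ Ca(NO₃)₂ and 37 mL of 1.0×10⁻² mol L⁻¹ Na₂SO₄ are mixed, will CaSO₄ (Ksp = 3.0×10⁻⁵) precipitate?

Total volume after mixing = 317 + 37 = 354 mL.
[Ca²⁺] = (1.8×10⁻⁵)(317)/354 = 1.6×10⁻⁵ mol L⁻¹
[SO₄²⁻] = (1.0×10⁻²)(37)/354 = 1.0×10⁻³ mol L⁻¹
Q = [Ca²⁺][SO₄²⁻] = 1.7×10⁻⁸
Since Q (1.7×10⁻⁸) is less than Ksp (3.0×10⁻⁵), no CaSO₄ precipitates.

No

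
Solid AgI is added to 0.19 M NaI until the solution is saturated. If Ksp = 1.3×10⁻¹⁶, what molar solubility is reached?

AgI(s) ⇌ Ag⁺(aq) + I⁻(aq)
I⁻ is already present at 0.19 M. If s mol/L of AgI dissolves, [Ag⁺] = s while [I⁻] ≈ 0.19 M.
Ksp = [Ag⁺][I⁻] = s(0.19)
s = 1.3×10⁻¹⁶ / (0.19) = 6.8×10⁻¹⁶
s = 6.8×10⁻¹⁶ M

6.8×10⁻¹⁶ M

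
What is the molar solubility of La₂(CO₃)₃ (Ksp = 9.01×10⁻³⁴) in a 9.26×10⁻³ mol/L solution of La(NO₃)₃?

La₂(CO₃)₃(s) ⇌ 2 La³⁺(aq) + 3 CO₃²⁻(aq)
With La³⁺ already at 9.26×10⁻³ mol/L and s small, take [La³⁺] ≈ 9.26×10⁻³ mol/L and [CO₃²⁻] = 3s.
Ksp = [La³⁺]^2[CO₃²⁻]^3 = (9.26×10⁻³)^2(3s)^3
(3s)^3 = 9.01×10⁻³⁴ / (9.26×10⁻³)^2 = 1.05×10⁻²⁹
s = 7.30×10⁻¹¹ mol/L

7.30×10⁻¹¹ M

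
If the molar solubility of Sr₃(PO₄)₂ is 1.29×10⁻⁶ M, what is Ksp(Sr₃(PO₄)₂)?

Ksp = 3.86×10⁻²⁸

Sr₃(PO₄)₂(s) ⇌ 3 Sr²⁺(aq) + 2 PO₄³⁻(aq)
Let s be the molar solubility. Then [Sr²⁺] = 3s and [PO₄³⁻] = 2s.
Ksp = [Sr²⁺]^3[PO₄³⁻]^2 = (3s)^3 · (2s)^2 = 108s^5
Ksp = 108 × (1.29×10⁻⁶)^5 = 3.86×10⁻²⁸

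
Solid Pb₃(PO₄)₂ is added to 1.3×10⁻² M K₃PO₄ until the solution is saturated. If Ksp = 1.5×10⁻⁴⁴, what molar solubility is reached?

Pb₃(PO₄)₂(s) ⇌ 3 Pb²⁺(aq) + 2 PO₄³⁻(aq)
PO₄³⁻ is already present at 1.3×10⁻² M. If s mol/L of Pb₃(PO₄)₂ dissolves, [Pb²⁺] = 3s while [PO₄³⁻] ≈ 1.3×10⁻² M.
Ksp = [Pb²⁺]^3[PO₄³⁻]^2 = (3s)^3(1.3×10⁻²)^2
(3s)^3 = 1.5×10⁻⁴⁴ / (1.3×10⁻²)^2 = 8.9×10⁻⁴¹
s = 1.5×10⁻¹⁴ M

1.5×10⁻¹⁴ M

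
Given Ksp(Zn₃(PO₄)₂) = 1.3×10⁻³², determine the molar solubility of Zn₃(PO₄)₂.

1.6×10⁻⁷ M

Zn₃(PO₄)₂(s) ⇌ 3 Zn²⁺(aq) + 2 PO₄³⁻(aq)
Let s be the molar solubility. Then [Zn²⁺] = 3s and [PO₄³⁻] = 2s.
Ksp = [Zn²⁺]^3[PO₄³⁻]^2 = (3s)^3 · (2s)^2 = 108s^5
108s^5 = 1.3×10⁻³²  ⇒  s^5 = 1.2×10⁻³⁴
Taking the 5th root, s = 1.6×10⁻⁷ M.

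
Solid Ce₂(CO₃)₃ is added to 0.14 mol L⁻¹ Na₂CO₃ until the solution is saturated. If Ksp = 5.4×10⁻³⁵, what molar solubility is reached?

7.0×10⁻¹⁷ M

Ce₂(CO₃)₃(s) ⇌ 2 Ce³⁺(aq) + 3 CO₃²⁻(aq)
The solution already contains CO₃²⁻ at 0.14 mol L⁻¹. Let s be the molar solubility of Ce₂(CO₃)₃.
[CO₃²⁻] ≈ 0.14 mol L⁻¹ (common ion dominates); [Ce³⁺] = 2s.
Ksp = [Ce³⁺]^2[CO₃²⁻]^3 = (2s)^2(0.14)^3
(2s)^2 = 5.4×10⁻³⁵ / (0.14)^3 = 2.0×10⁻³²
s = 7.0×10⁻¹⁷ mol L⁻¹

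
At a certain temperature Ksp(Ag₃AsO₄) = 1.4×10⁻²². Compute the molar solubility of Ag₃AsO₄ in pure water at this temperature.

1.5×10⁻⁶ M

Ag₃AsO₄(s) ⇌ 3 Ag⁺(aq) + AsO₄³⁻(aq)
If s mol/L of Ag₃AsO₄ dissolves, [Ag⁺] = 3s and [AsO₄³⁻] = s.
Ksp = [Ag⁺]^3[AsO₄³⁻] = (3s)^3 · s = 27s^4
27s^4 = 1.4×10⁻²²  ⇒  s^4 = 5.2×10⁻²⁴
s = 1.5×10⁻⁶ mol L⁻¹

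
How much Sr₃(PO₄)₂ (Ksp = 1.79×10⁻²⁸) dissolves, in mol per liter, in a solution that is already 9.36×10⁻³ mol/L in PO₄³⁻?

4.23×10⁻⁹ M

Sr₃(PO₄)₂(s) ⇌ 3 Sr²⁺(aq) + 2 PO₄³⁻(aq)
The solution already contains PO₄³⁻ at 9.36×10⁻³ mol/L. Let s be the molar solubility of Sr₃(PO₄)₂.
[PO₄³⁻] ≈ 9.36×10⁻³ mol/L (common ion dominates); [Sr²⁺] = 3s.
Ksp = [Sr²⁺]^3[PO₄³⁻]^2 = (3s)^3(9.36×10⁻³)^2
(3s)^3 = 1.79×10⁻²⁸ / (9.36×10⁻³)^2 = 2.04×10⁻²⁴
s = 4.23×10⁻⁹ mol/L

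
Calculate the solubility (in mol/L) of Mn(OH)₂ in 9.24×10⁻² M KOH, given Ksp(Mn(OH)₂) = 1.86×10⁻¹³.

Mn(OH)₂(s) ⇌ Mn²⁺(aq) + 2 OH⁻(aq)
Let s be the solubility of Mn(OH)₂ here. The common ion gives [OH⁻] ≈ 9.24×10⁻² M, and [Mn²⁺] = s.
Ksp = [Mn²⁺][OH⁻]^2 = s(9.24×10⁻²)^2
s = 1.86×10⁻¹³ / (9.24×10⁻²)^2 = 2.18×10⁻¹¹
s = 2.18×10⁻¹¹ M

2.18×10⁻¹¹ M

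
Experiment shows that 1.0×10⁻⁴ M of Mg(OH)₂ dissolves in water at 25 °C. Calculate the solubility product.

Mg(OH)₂(s) ⇌ Mg²⁺(aq) + 2 OH⁻(aq)
Let s be the molar solubility. Then [Mg²⁺] = s and [OH⁻] = 2s.
Ksp = [Mg²⁺][OH⁻]^2 = s · (2s)^2 = 4s^3
Ksp = 4 × (1.0×10⁻⁴)^3 = 4.0×10⁻¹²

Ksp = 4.0×10⁻¹²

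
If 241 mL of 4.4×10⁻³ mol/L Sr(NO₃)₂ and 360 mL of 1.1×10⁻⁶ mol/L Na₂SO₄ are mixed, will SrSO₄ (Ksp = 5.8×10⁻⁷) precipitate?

No

After mixing, V = 241 mL + 360 mL = 601 mL.
[Sr²⁺] = (4.4×10⁻³)(241)/601 = 1.8×10⁻³ mol/L
[SO₄²⁻] = (1.1×10⁻⁶)(360)/601 = 6.6×10⁻⁷ mol/L
Q = [Sr²⁺][SO₄²⁻] = 1.2×10⁻⁹
Q = 1.2×10⁻⁹ < Ksp = 5.8×10⁻⁷, so the solution is unsaturated and no precipitate forms.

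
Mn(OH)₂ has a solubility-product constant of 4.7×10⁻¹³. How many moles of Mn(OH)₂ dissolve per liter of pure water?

4.9×10⁻⁵ M

Mn(OH)₂(s) ⇌ Mn²⁺(aq) + 2 OH⁻(aq)
With molar solubility s: [Mn²⁺] = s, [OH⁻] = 2s.
Ksp = [Mn²⁺][OH⁻]^2 = s · (2s)^2 = 4s^3
4s^3 = 4.7×10⁻¹³  ⇒  s^3 = 1.2×10⁻¹³
Taking the 3rd root, s = 4.9×10⁻⁵ mol L⁻¹.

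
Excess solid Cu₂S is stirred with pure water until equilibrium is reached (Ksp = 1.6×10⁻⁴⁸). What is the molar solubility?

7.4×10⁻¹⁷ M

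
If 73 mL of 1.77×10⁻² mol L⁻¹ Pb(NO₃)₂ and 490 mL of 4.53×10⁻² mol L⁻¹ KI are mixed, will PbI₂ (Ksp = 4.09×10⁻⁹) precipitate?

Yes

After mixing, V = 73 mL + 490 mL = 563 mL.
[Pb²⁺] = (1.77×10⁻²)(73)/563 = 2.30×10⁻³ mol L⁻¹
[I⁻] = (4.53×10⁻²)(490)/563 = 3.94×10⁻² mol L⁻¹
Q = [Pb²⁺][I⁻]^2 = 3.57×10⁻⁶
Because Q > Ksp (3.57×10⁻⁶ vs 4.09×10⁻⁹), a precipitate of PbI₂ forms.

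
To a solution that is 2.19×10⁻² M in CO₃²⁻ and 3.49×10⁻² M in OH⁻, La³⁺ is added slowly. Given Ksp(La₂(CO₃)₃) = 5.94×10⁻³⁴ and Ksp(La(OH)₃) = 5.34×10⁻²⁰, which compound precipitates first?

La(OH)₃

Precipitation begins when Q = Ksp.
For La₂(CO₃)₃: [La³⁺] = (Ksp/[CO₃²⁻]^3)^(1/2) = 7.52×10⁻¹⁵ M
For La(OH)₃: [La³⁺] = (Ksp/[OH⁻]^3) = 1.26×10⁻¹⁵ M
Since La(OH)₃ needs less La³⁺ to reach saturation, it precipitates first.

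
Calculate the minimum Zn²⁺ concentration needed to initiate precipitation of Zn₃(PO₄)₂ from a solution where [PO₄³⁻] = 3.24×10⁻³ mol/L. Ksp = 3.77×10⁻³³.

7.11×10⁻¹⁰ M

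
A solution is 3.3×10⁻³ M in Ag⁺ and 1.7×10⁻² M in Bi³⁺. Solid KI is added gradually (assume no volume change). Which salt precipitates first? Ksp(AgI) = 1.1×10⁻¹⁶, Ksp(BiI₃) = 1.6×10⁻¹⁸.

AgI

The threshold for precipitation is Q = Ksp.
For AgI: [I⁻] = (Ksp/[Ag⁺]) = 3.3×10⁻¹⁴ M
For BiI₃: [I⁻] = (Ksp/[Bi³⁺])^(1/3) = 4.5×10⁻⁶ M
AgI requires the lower [I⁻], so it precipitates first.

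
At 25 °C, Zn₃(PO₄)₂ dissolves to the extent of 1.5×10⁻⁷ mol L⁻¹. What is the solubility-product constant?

Zn₃(PO₄)₂(s) ⇌ 3 Zn²⁺(aq) + 2 PO₄³⁻(aq)
For each mole of Zn₃(PO₄)₂ that dissolves per liter, [Zn²⁺] = 3s and [PO₄³⁻] = 2s; let s denote this solubility.
Ksp = [Zn²⁺]^3[PO₄³⁻]^2 = (3s)^3 · (2s)^2 = 108s^5
Ksp = 108 × (1.5×10⁻⁷)^5 = 8.2×10⁻³³

Ksp = 8.2×10⁻³³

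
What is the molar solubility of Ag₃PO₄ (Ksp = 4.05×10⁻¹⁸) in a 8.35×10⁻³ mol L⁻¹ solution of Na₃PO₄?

Ag₃PO₄(s) ⇌ 3 Ag⁺(aq) + PO₄³⁻(aq)
The solution already contains PO₄³⁻ at 8.35×10⁻³ mol L⁻¹. Let s be the molar solubility of Ag₃PO₄.
[PO₄³⁻] ≈ 8.35×10⁻³ mol L⁻¹ (common ion dominates); [Ag⁺] = 3s.
Ksp = [Ag⁺]^3[PO₄³⁻] = (3s)^3(8.35×10⁻³)
(3s)^3 = 4.05×10⁻¹⁸ / (8.35×10⁻³) = 4.85×10⁻¹⁶
s = 2.62×10⁻⁶ mol L⁻¹

2.62×10⁻⁶ M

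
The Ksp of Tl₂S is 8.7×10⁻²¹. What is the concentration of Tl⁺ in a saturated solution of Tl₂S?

2.6×10⁻⁷ M

Tl₂S(s) ⇌ 2 Tl⁺(aq) + S²⁻(aq)
Let s be the molar solubility. Then [Tl⁺] = 2s and [S²⁻] = s.
Ksp = [Tl⁺]^2[S²⁻] = (2s)^2 · s = 4s^3 = 8.7×10⁻²¹
s = 1.3×10⁻⁷ mol/L
[Tl⁺] = 2s = 2.6×10⁻⁷ mol/L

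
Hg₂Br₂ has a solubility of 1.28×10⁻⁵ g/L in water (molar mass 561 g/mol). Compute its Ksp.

Ksp = 4.75×10⁻²³

Convert to molarity: s = 1.28×10⁻⁵ / 561 = 2.2816×10⁻⁸ mol/L
Hg₂Br₂(s) ⇌ Hg₂²⁺(aq) + 2 Br⁻(aq)
If s mol/L of Hg₂Br₂ dissolves, [Hg₂²⁺] = s and [Br⁻] = 2s.
Ksp = [Hg₂²⁺][Br⁻]^2 = s · (2s)^2 = 4s^3
Ksp = 4 × (2.2816×10⁻⁸)^3 = 4.75×10⁻²³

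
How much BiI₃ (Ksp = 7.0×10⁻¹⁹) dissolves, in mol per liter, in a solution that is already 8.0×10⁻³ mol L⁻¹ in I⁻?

1.4×10⁻¹² M

BiI₃(s) ⇌ Bi³⁺(aq) + 3 I⁻(aq)
Let s be the solubility of BiI₃ here. The common ion gives [I⁻] ≈ 8.0×10⁻³ mol L⁻¹, and [Bi³⁺] = s.
Ksp = [Bi³⁺][I⁻]^3 = s(8.0×10⁻³)^3
s = 7.0×10⁻¹⁹ / (8.0×10⁻³)^3 = 1.4×10⁻¹²
s = 1.4×10⁻¹² mol L⁻¹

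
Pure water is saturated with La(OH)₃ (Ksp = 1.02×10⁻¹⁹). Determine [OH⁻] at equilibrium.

2.35×10⁻⁵ M

La(OH)₃(s) ⇌ La³⁺(aq) + 3 OH⁻(aq)
With molar solubility s: [La³⁺] = s, [OH⁻] = 3s.
Ksp = [La³⁺][OH⁻]^3 = s · (3s)^3 = 27s^4 = 1.02×10⁻¹⁹
s = 7.84×10⁻⁶ M
[OH⁻] = 3s = 2.35×10⁻⁵ M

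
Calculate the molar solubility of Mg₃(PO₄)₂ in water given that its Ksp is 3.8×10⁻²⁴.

8.1×10⁻⁶ M

Mg₃(PO₄)₂(s) ⇌ 3 Mg²⁺(aq) + 2 PO₄³⁻(aq)
Let s be the molar solubility. Then [Mg²⁺] = 3s and [PO₄³⁻] = 2s.
Ksp = [Mg²⁺]^3[PO₄³⁻]^2 = (3s)^3 · (2s)^2 = 108s^5
108s^5 = 3.8×10⁻²⁴  ⇒  s^5 = 3.5×10⁻²⁶
s = (3.5×10⁻²⁶)^(1/5) = 8.1×10⁻⁶ mol L⁻¹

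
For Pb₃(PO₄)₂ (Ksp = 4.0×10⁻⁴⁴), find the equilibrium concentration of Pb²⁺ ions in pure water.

2.5×10⁻⁹ M

Pb₃(PO₄)₂(s) ⇌ 3 Pb²⁺(aq) + 2 PO₄³⁻(aq)
For each mole of Pb₃(PO₄)₂ that dissolves per liter, [Pb²⁺] = 3s and [PO₄³⁻] = 2s; let s denote this solubility.
Ksp = [Pb²⁺]^3[PO₄³⁻]^2 = (3s)^3 · (2s)^2 = 108s^5 = 4.0×10⁻⁴⁴
s = 8.2×10⁻¹⁰ mol L⁻¹
[Pb²⁺] = 3s = 2.5×10⁻⁹ mol L⁻¹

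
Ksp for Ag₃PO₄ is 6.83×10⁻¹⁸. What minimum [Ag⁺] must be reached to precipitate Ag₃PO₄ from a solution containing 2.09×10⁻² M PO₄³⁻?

Each salt precipitates once Q = Ksp for that salt.
Ag₃PO₄(s) ⇌ 3 Ag⁺(aq) + PO₄³⁻(aq)
Ksp = [Ag⁺]^3[PO₄³⁻] = [Ag⁺]^3(2.09×10⁻²)
[Ag⁺]^3 = 6.83×10⁻¹⁸ / (2.09×10⁻²) = 3.27×10⁻¹⁶
[Ag⁺] = 6.89×10⁻⁶ M

6.89×10⁻⁶ M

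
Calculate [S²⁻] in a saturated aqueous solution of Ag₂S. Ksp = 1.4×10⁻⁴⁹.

Ag₂S(s) ⇌ 2 Ag⁺(aq) + S²⁻(aq)
Let s be the molar solubility. Then [Ag⁺] = 2s and [S²⁻] = s.
Ksp = [Ag⁺]^2[S²⁻] = (2s)^2 · s = 4s^3 = 1.4×10⁻⁴⁹
s = 3.3×10⁻¹⁷ M
[S²⁻] = s = 3.3×10⁻¹⁷ M

3.3×10⁻¹⁷ M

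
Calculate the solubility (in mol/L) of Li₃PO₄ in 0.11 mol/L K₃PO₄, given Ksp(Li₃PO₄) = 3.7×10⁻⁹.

1.1×10⁻³ M

Li₃PO₄(s) ⇌ 3 Li⁺(aq) + PO₄³⁻(aq)
With PO₄³⁻ already at 0.11 mol/L and s small, take [PO₄³⁻] ≈ 0.11 mol/L and [Li⁺] = 3s.
Ksp = [Li⁺]^3[PO₄³⁻] = (3s)^3(0.11)
(3s)^3 = 3.7×10⁻⁹ / (0.11) = 3.4×10⁻⁸
s = 1.1×10⁻³ mol/L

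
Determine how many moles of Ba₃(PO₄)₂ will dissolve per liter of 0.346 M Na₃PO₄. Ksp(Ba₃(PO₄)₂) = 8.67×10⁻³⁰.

Ba₃(PO₄)₂(s) ⇌ 3 Ba²⁺(aq) + 2 PO₄³⁻(aq)
PO₄³⁻ is already present at 0.346 M. If s mol/L of Ba₃(PO₄)₂ dissolves, [Ba²⁺] = 3s while [PO₄³⁻] ≈ 0.346 M.
Ksp = [Ba²⁺]^3[PO₄³⁻]^2 = (3s)^3(0.346)^2
(3s)^3 = 8.67×10⁻³⁰ / (0.346)^2 = 7.24×10⁻²⁹
s = 1.39×10⁻¹⁰ M

1.39×10⁻¹⁰ M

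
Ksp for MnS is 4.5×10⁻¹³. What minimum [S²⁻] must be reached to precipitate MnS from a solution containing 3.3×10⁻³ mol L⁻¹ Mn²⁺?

1.4×10⁻¹⁰ M

Each salt precipitates once Q = Ksp for that salt.
MnS(s) ⇌ Mn²⁺(aq) + S²⁻(aq)
Ksp = [Mn²⁺][S²⁻] = [S²⁻](3.3×10⁻³)
[S²⁻] = 4.5×10⁻¹³ / (3.3×10⁻³) = 1.4×10⁻¹⁰
[S²⁻] = 1.4×10⁻¹⁰ mol L⁻¹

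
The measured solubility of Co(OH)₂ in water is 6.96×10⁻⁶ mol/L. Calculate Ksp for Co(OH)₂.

Ksp = 1.35×10⁻¹⁵

Co(OH)₂(s) ⇌ Co²⁺(aq) + 2 OH⁻(aq)
If s mol/L of Co(OH)₂ dissolves, [Co²⁺] = s and [OH⁻] = 2s.
Ksp = [Co²⁺][OH⁻]^2 = s · (2s)^2 = 4s^3
Ksp = 4 × (6.96×10⁻⁶)^3 = 1.35×10⁻¹⁵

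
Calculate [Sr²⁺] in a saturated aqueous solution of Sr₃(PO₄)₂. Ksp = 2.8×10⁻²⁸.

3.6×10⁻⁶ M

Sr₃(PO₄)₂(s) ⇌ 3 Sr²⁺(aq) + 2 PO₄³⁻(aq)
If s mol/L of Sr₃(PO₄)₂ dissolves, [Sr²⁺] = 3s and [PO₄³⁻] = 2s.
Ksp = [Sr²⁺]^3[PO₄³⁻]^2 = (3s)^3 · (2s)^2 = 108s^5 = 2.8×10⁻²⁸
s = 1.2×10⁻⁶ mol L⁻¹
[Sr²⁺] = 3s = 3.6×10⁻⁶ mol L⁻¹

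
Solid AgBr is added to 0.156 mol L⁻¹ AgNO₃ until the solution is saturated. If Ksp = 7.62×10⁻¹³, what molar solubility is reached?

AgBr(s) ⇌ Ag⁺(aq) + Br⁻(aq)
The solution already contains Ag⁺ at 0.156 mol L⁻¹. Let s be the molar solubility of AgBr.
[Ag⁺] ≈ 0.156 mol L⁻¹ (common ion dominates); [Br⁻] = s.
Ksp = [Ag⁺][Br⁻] = (0.156)s
s = 7.62×10⁻¹³ / (0.156) = 4.88×10⁻¹²
s = 4.88×10⁻¹² mol L⁻¹

4.88×10⁻¹² M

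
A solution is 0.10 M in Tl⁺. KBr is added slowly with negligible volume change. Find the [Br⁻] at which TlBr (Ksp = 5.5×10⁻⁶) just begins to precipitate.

5.5×10⁻⁵ M

Precipitation begins when Q = Ksp.
TlBr(s) ⇌ Tl⁺(aq) + Br⁻(aq)
Ksp = [Tl⁺][Br⁻] = [Br⁻](0.10)
[Br⁻] = 5.5×10⁻⁶ / (0.10) = 5.5×10⁻⁵
[Br⁻] = 5.5×10⁻⁵ M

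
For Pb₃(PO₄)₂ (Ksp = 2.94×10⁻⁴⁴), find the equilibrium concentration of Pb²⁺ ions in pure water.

Pb₃(PO₄)₂(s) ⇌ 3 Pb²⁺(aq) + 2 PO₄³⁻(aq)
Let s be the molar solubility. Then [Pb²⁺] = 3s and [PO₄³⁻] = 2s.
Ksp = [Pb²⁺]^3[PO₄³⁻]^2 = (3s)^3 · (2s)^2 = 108s^5 = 2.94×10⁻⁴⁴
s = 7.71×10⁻¹⁰ mol/L
[Pb²⁺] = 3s = 2.31×10⁻⁹ mol/L

2.31×10⁻⁹ M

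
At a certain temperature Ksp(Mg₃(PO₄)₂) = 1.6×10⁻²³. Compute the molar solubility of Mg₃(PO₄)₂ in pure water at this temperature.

Mg₃(PO₄)₂(s) ⇌ 3 Mg²⁺(aq) + 2 PO₄³⁻(aq)
With molar solubility s: [Mg²⁺] = 3s, [PO₄³⁻] = 2s.
Ksp = [Mg²⁺]^3[PO₄³⁻]^2 = (3s)^3 · (2s)^2 = 108s^5
108s^5 = 1.6×10⁻²³  ⇒  s^5 = 1.5×10⁻²⁵
Taking the 5th root, s = 1.1×10⁻⁵ M.

1.1×10⁻⁵ M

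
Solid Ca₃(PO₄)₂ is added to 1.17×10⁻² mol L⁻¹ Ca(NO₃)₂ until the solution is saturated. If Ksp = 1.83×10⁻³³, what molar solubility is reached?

1.69×10⁻¹⁴ M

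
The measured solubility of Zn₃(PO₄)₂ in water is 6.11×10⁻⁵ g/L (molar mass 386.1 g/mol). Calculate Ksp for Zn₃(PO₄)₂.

Ksp = 1.07×10⁻³²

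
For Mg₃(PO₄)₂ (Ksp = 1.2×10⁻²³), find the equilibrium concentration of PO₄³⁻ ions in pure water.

Mg₃(PO₄)₂(s) ⇌ 3 Mg²⁺(aq) + 2 PO₄³⁻(aq)
Let s be the molar solubility. Then [Mg²⁺] = 3s and [PO₄³⁻] = 2s.
Ksp = [Mg²⁺]^3[PO₄³⁻]^2 = (3s)^3 · (2s)^2 = 108s^5 = 1.2×10⁻²³
s = 1.0×10⁻⁵ mol/L
[PO₄³⁻] = 2s = 2.0×10⁻⁵ mol/L

2.0×10⁻⁵ M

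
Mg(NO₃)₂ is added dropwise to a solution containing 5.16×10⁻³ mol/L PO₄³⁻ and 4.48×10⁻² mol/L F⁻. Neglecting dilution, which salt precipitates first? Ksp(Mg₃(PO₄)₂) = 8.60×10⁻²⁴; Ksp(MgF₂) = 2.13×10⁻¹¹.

MgF₂

Precipitation of each salt begins when its ion product equals Ksp.
For Mg₃(PO₄)₂: [Mg²⁺] = (Ksp/[PO₄³⁻]^2)^(1/3) = 6.86×10⁻⁷ mol/L
For MgF₂: [Mg²⁺] = (Ksp/[F⁻]^2) = 1.06×10⁻⁸ mol/L
Since MgF₂ needs less Mg²⁺ to reach saturation, it precipitates first.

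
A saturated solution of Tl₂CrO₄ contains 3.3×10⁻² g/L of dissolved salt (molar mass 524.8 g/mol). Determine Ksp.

Ksp = 9.9×10⁻¹³

Convert to molarity: s = 3.3×10⁻² / 524.8 = 6.288×10⁻⁵ mol/L
Tl₂CrO₄(s) ⇌ 2 Tl⁺(aq) + CrO₄²⁻(aq)
Call the molar solubility s, so that [Tl⁺] = 2s and [CrO₄²⁻] = s.
Ksp = [Tl⁺]^2[CrO₄²⁻] = (2s)^2 · s = 4s^3
Ksp = 4 × (6.288×10⁻⁵)^3 = 9.9×10⁻¹³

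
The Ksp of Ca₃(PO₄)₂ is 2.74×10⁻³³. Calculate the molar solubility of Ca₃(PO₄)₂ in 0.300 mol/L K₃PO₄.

1.04×10⁻¹¹ M

Ca₃(PO₄)₂(s) ⇌ 3 Ca²⁺(aq) + 2 PO₄³⁻(aq)
The solution already contains PO₄³⁻ at 0.300 mol/L. Let s be the molar solubility of Ca₃(PO₄)₂.
[PO₄³⁻] ≈ 0.300 mol/L (common ion dominates); [Ca²⁺] = 3s.
Ksp = [Ca²⁺]^3[PO₄³⁻]^2 = (3s)^3(0.300)^2
(3s)^3 = 2.74×10⁻³³ / (0.300)^2 = 3.04×10⁻³²
s = 1.04×10⁻¹¹ mol/L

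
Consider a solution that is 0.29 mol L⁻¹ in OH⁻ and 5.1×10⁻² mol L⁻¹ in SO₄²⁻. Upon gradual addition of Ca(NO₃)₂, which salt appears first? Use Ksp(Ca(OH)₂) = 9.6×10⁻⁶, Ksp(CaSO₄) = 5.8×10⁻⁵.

Each salt precipitates once Q = Ksp for that salt.
For Ca(OH)₂: [Ca²⁺] = (Ksp/[OH⁻]^2) = 1.1×10⁻⁴ mol L⁻¹
For CaSO₄: [Ca²⁺] = (Ksp/[SO₄²⁻]) = 1.1×10⁻³ mol L⁻¹
The smaller threshold [Ca²⁺] is reached first, so Ca(OH)₂ precipitates first.

Ca(OH)₂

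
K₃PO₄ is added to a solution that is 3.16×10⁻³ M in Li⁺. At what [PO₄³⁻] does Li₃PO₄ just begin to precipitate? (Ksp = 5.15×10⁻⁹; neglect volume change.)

Precipitation of each salt begins when its ion product equals Ksp.
Li₃PO₄(s) ⇌ 3 Li⁺(aq) + PO₄³⁻(aq)
Ksp = [Li⁺]^3[PO₄³⁻] = [PO₄³⁻](3.16×10⁻³)^3
[PO₄³⁻] = 5.15×10⁻⁹ / (3.16×10⁻³)^3 = 0.163
[PO₄³⁻] = 0.163 M

0.163 M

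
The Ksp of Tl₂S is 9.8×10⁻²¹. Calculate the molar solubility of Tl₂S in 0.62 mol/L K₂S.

Tl₂S(s) ⇌ 2 Tl⁺(aq) + S²⁻(aq)
The solution already contains S²⁻ at 0.62 mol/L. Let s be the molar solubility of Tl₂S.
[S²⁻] ≈ 0.62 mol/L (common ion dominates); [Tl⁺] = 2s.
Ksp = [Tl⁺]^2[S²⁻] = (2s)^2(0.62)
(2s)^2 = 9.8×10⁻²¹ / (0.62) = 1.6×10⁻²⁰
s = 6.3×10⁻¹¹ mol/L

6.3×10⁻¹¹ M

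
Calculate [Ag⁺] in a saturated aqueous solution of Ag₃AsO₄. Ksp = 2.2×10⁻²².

Ag₃AsO₄(s) ⇌ 3 Ag⁺(aq) + AsO₄³⁻(aq)
Let s be the molar solubility. Then [Ag⁺] = 3s and [AsO₄³⁻] = s.
Ksp = [Ag⁺]^3[AsO₄³⁻] = (3s)^3 · s = 27s^4 = 2.2×10⁻²²
s = 1.7×10⁻⁶ M
[Ag⁺] = 3s = 5.1×10⁻⁶ M

5.1×10⁻⁶ M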